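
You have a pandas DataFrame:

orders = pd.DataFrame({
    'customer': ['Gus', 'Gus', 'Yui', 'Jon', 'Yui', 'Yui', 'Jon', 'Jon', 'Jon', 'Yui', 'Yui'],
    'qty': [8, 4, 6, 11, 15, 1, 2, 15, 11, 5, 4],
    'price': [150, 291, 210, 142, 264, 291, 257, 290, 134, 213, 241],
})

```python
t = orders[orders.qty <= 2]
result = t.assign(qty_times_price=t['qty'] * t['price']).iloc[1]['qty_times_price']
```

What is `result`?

514

filter rows where qty <= 2:
  customer  qty  price
5      Yui    1    291
6      Jon    2    257
add column qty_times_price = t['qty'] * t['price']:
  customer  qty  price  qty_times_price
5      Yui    1    291              291
6      Jon    2    257              514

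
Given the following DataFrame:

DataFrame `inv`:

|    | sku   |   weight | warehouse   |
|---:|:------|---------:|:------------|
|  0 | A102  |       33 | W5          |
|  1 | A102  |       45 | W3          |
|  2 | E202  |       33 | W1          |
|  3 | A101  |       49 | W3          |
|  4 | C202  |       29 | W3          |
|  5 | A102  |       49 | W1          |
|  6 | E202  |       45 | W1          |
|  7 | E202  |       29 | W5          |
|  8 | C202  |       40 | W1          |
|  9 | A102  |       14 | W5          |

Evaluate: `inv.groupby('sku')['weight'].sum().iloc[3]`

107

group by sku, sum of weight:
sku
A101     49
A102    141
C202     69
E202    107
Name: weight, dtype: int64
Taking the value at position 3 gives 107.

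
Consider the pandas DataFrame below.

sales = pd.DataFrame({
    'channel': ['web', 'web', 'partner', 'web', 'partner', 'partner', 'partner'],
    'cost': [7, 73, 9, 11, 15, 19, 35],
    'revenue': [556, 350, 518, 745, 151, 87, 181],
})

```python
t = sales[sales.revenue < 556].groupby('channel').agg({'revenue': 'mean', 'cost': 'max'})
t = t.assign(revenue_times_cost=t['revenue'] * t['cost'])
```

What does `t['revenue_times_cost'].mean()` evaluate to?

16874.375

filter rows where revenue < 556:
   channel  cost  revenue
1      web    73      350
2  partner     9      518
4  partner    15      151
5  partner    19       87
6  partner    35      181
group by channel: mean(revenue), max(cost):
         revenue  cost
channel               
partner   234.25    35
web       350.00    73
add column revenue_times_cost = t['revenue'] * t['cost']:
         revenue  cost  revenue_times_cost
channel                                   
partner   234.25    35             8198.75
web       350.00    73            25550.00
Finally, mean of column 'revenue_times_cost' = 16874.375.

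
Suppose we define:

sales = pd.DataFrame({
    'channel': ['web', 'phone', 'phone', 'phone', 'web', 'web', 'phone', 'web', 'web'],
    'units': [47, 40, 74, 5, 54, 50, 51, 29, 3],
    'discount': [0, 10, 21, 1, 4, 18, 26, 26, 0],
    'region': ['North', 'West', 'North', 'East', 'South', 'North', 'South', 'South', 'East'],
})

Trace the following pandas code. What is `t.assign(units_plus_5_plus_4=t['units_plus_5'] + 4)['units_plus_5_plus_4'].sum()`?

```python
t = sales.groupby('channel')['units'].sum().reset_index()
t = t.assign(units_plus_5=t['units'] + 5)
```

group by channel, sum of units:
channel
phone    170
web      183
Name: units, dtype: int64
reset_index():
  channel  units
0   phone    170
1     web    183
add column units_plus_5 = t['units'] + 5:
  channel  units  units_plus_5
0   phone    170           175
1     web    183           188
add column units_plus_5_plus_4 = t['units_plus_5'] + 4:
  channel  units  units_plus_5  units_plus_5_plus_4
0   phone    170           175                  179
1     web    183           188                  192
Taking the sum of column 'units_plus_5_plus_4' gives 371.

371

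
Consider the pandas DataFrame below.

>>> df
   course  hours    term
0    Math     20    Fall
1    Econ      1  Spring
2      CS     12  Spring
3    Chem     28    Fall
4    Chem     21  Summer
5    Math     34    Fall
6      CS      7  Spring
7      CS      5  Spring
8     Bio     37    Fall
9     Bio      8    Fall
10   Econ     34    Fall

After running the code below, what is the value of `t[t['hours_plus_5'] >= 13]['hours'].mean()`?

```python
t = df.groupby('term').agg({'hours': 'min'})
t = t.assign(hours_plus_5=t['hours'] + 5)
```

group by term, min of hours:
        hours
term         
Fall        8
Spring      1
Summer     21
add column hours_plus_5 = t['hours'] + 5:
        hours  hours_plus_5
term                       
Fall        8            13
Spring      1             6
Summer     21            26
filter rows where hours_plus_5 >= 13:
        hours  hours_plus_5
term                       
Fall        8            13
Summer     21            26

14.5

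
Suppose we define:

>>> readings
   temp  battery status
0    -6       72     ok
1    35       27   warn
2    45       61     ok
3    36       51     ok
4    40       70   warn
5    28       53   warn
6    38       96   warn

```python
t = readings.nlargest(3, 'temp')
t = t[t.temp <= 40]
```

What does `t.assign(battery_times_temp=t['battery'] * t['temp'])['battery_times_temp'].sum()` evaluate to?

take 3 rows with largest temp:
   temp  battery status
2    45       61     ok
4    40       70   warn
6    38       96   warn
filter rows where temp <= 40:
   temp  battery status
4    40       70   warn
6    38       96   warn
add column battery_times_temp = t['battery'] * t['temp']:
   temp  battery status  battery_times_temp
4    40       70   warn                2800
6    38       96   warn                3648

6448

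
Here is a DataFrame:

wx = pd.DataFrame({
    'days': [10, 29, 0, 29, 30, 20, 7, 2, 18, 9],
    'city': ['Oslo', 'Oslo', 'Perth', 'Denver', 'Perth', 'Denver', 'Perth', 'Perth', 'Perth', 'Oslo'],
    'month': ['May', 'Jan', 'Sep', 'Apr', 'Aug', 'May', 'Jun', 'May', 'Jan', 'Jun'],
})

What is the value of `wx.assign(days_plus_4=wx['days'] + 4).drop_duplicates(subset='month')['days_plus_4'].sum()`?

129

add column days_plus_4 = wx['days'] + 4:
   days    city month  days_plus_4
0    10    Oslo   May           14
1    29    Oslo   Jan           33
2     0   Perth   Sep            4
3    29  Denver   Apr           33
4    30   Perth   Aug           34
5    20  Denver   May           24
6     7   Perth   Jun           11
7     2   Perth   May            6
8    18   Perth   Jan           22
9     9    Oslo   Jun           13
drop duplicate month (keep=first):
   days    city month  days_plus_4
0    10    Oslo   May           14
1    29    Oslo   Jan           33
2     0   Perth   Sep            4
3    29  Denver   Apr           33
4    30   Perth   Aug           34
6     7   Perth   Jun           11
Then the sum of column 'days_plus_4': 129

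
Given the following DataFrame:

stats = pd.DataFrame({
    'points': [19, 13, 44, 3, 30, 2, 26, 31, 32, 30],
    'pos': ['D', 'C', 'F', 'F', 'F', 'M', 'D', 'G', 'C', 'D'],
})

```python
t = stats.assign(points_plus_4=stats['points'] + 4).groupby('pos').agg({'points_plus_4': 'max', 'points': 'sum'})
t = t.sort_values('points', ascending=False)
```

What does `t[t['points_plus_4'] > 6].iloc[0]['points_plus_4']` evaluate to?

48

add column points_plus_4 = stats['points'] + 4:
   points pos  points_plus_4
0      19   D             23
1      13   C             17
2      44   F             48
3       3   F              7
4      30   F             34
5       2   M              6
6      26   D             30
7      31   G             35
8      32   C             36
9      30   D             34
group by pos: max(points_plus_4), sum(points):
     points_plus_4  points
pos                       
C               36      45
D               34      75
F               48      77
G               35      31
M                6       2
sort by points descending:
     points_plus_4  points
pos                       
F               48      77
D               34      75
C               36      45
G               35      31
M                6       2
filter rows where points_plus_4 > 6:
     points_plus_4  points
pos                       
F               48      77
D               34      75
C               36      45
G               35      31
Finally, value at position 0, column 'points_plus_4' = 48.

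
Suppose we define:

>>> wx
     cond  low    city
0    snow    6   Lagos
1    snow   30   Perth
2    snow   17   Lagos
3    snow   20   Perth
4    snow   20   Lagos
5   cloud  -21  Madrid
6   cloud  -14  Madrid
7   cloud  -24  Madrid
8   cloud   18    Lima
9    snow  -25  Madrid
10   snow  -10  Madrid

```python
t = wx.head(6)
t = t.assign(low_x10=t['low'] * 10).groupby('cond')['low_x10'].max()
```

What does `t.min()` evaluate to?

take first 6 rows:
    cond  low    city
0   snow    6   Lagos
1   snow   30   Perth
2   snow   17   Lagos
3   snow   20   Perth
4   snow   20   Lagos
5  cloud  -21  Madrid
add column low_x10 = t['low'] * 10:
    cond  low    city  low_x10
0   snow    6   Lagos       60
1   snow   30   Perth      300
2   snow   17   Lagos      170
3   snow   20   Perth      200
4   snow   20   Lagos      200
5  cloud  -21  Madrid     -210
group by cond, max of low_x10:
cond
cloud   -210
snow     300
Name: low_x10, dtype: int64

-210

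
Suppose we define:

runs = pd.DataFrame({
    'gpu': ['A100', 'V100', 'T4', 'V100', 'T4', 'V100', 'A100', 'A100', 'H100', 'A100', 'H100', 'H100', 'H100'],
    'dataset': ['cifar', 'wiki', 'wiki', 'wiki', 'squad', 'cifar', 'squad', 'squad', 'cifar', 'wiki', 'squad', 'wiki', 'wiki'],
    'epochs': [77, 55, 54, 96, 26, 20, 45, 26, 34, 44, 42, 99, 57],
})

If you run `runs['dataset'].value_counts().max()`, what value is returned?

6

value_counts of dataset:
dataset
wiki     6
squad    4
cifar    3
Name: count, dtype: int64
Then the max of the resulting series: 6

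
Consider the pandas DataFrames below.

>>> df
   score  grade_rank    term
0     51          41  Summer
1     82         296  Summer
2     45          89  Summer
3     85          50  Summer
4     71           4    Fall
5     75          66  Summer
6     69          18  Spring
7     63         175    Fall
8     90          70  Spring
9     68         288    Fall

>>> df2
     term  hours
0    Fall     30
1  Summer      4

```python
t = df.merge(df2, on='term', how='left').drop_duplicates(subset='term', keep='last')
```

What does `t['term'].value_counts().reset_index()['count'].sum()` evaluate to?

3

merge on 'term' (how='left') → 10 rows:
   score  grade_rank    term  hours
0     51          41  Summer    4.0
1     82         296  Summer    4.0
2     45          89  Summer    4.0
3     85          50  Summer    4.0
4     71           4    Fall   30.0
5     75          66  Summer    4.0
6     69          18  Spring    NaN
7     63         175    Fall   30.0
8     90          70  Spring    NaN
9     68         288    Fall   30.0
drop duplicate term (keep=last):
   score  grade_rank    term  hours
5     75          66  Summer    4.0
8     90          70  Spring    NaN
9     68         288    Fall   30.0
value_counts of term:
term
Summer    1
Spring    1
Fall      1
Name: count, dtype: int64
reset_index():
     term  count
0  Summer      1
1  Spring      1
2    Fall      1
The sum of column 'count' is 3.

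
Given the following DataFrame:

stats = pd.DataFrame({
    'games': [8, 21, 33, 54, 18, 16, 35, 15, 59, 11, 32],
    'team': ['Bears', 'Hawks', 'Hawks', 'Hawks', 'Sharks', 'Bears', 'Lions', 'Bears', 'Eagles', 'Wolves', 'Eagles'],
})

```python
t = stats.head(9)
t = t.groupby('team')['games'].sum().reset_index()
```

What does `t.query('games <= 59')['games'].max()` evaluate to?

59

take first 9 rows:
   games    team
0      8   Bears
1     21   Hawks
2     33   Hawks
3     54   Hawks
4     18  Sharks
5     16   Bears
6     35   Lions
7     15   Bears
8     59  Eagles
group by team, sum of games:
team
Bears      39
Eagles     59
Hawks     108
Lions      35
Sharks     18
Name: games, dtype: int64
reset_index():
     team  games
0   Bears     39
1  Eagles     59
2   Hawks    108
3   Lions     35
4  Sharks     18
filter rows where games <= 59:
     team  games
0   Bears     39
1  Eagles     59
3   Lions     35
4  Sharks     18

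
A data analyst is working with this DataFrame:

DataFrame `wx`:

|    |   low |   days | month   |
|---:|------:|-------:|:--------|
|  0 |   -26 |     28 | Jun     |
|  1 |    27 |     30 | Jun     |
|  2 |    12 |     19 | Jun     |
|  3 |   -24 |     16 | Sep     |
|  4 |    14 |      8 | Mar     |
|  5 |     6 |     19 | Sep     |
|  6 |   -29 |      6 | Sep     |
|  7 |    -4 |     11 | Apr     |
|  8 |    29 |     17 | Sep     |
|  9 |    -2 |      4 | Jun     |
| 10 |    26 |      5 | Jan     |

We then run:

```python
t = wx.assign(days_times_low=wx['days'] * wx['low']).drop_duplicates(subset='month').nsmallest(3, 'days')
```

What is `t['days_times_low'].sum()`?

198

add column days_times_low = wx['days'] * wx['low']:
    low  days month  days_times_low
0   -26    28   Jun            -728
1    27    30   Jun             810
2    12    19   Jun             228
3   -24    16   Sep            -384
4    14     8   Mar             112
5     6    19   Sep             114
6   -29     6   Sep            -174
7    -4    11   Apr             -44
8    29    17   Sep             493
9    -2     4   Jun              -8
10   26     5   Jan             130
drop duplicate month (keep=first):
    low  days month  days_times_low
0   -26    28   Jun            -728
3   -24    16   Sep            -384
4    14     8   Mar             112
7    -4    11   Apr             -44
10   26     5   Jan             130
take 3 rows with smallest days:
    low  days month  days_times_low
10   26     5   Jan             130
4    14     8   Mar             112
7    -4    11   Apr             -44
Reading off the sum of column 'days_times_low', we get 198.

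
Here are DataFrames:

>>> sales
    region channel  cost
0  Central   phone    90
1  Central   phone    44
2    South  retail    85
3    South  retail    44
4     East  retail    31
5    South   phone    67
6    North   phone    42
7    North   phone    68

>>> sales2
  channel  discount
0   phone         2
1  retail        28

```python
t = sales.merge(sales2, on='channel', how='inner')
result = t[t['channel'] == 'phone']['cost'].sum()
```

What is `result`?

311

merge on 'channel' (how='inner') → 8 rows:
    region channel  cost  discount
0  Central   phone    90         2
1  Central   phone    44         2
2    South  retail    85        28
3    South  retail    44        28
4     East  retail    31        28
5    South   phone    67         2
6    North   phone    42         2
7    North   phone    68         2
filter rows where channel == 'phone':
    region channel  cost  discount
0  Central   phone    90         2
1  Central   phone    44         2
5    South   phone    67         2
6    North   phone    42         2
7    North   phone    68         2
Hence 311.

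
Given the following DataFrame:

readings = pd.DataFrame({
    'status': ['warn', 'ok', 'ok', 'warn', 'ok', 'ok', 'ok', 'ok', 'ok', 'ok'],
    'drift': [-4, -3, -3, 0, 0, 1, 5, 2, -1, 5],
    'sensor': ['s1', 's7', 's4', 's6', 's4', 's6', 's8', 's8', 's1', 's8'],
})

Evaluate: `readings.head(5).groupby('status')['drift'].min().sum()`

-7

take first 5 rows:
  status  drift sensor
0   warn     -4     s1
1     ok     -3     s7
2     ok     -3     s4
3   warn      0     s6
4     ok      0     s4
group by status, min of drift:
status
ok     -3
warn   -4
Name: drift, dtype: int64
Then the sum of the resulting series: -7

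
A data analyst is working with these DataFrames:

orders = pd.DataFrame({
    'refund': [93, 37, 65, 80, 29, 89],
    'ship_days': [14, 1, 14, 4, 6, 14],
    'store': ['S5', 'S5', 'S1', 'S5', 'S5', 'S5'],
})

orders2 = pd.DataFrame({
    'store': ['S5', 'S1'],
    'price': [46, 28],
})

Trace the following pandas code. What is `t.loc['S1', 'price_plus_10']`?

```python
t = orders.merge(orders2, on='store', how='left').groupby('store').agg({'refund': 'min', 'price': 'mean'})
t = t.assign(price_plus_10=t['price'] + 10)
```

38.0

merge on 'store' (how='left') → 6 rows:
   refund  ship_days store  price
0      93         14    S5     46
1      37          1    S5     46
2      65         14    S1     28
3      80          4    S5     46
4      29          6    S5     46
5      89         14    S5     46
group by store: min(refund), mean(price):
       refund  price
store               
S1         65   28.0
S5         29   46.0
add column price_plus_10 = t['price'] + 10:
       refund  price  price_plus_10
store                              
S1         65   28.0           38.0
S5         29   46.0           56.0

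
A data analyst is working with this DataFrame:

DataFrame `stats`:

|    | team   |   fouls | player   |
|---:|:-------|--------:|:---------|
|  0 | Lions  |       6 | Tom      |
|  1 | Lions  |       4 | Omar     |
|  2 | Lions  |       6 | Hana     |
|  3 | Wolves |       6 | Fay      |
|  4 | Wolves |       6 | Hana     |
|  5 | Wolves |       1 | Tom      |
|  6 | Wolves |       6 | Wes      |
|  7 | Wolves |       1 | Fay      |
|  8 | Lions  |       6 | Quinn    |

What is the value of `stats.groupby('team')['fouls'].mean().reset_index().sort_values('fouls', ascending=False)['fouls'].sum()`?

group by team, mean of fouls:
team
Lions     5.5
Wolves    4.0
Name: fouls, dtype: float64
reset_index():
     team  fouls
0   Lions    5.5
1  Wolves    4.0
sort by fouls descending:
     team  fouls
0   Lions    5.5
1  Wolves    4.0

9.5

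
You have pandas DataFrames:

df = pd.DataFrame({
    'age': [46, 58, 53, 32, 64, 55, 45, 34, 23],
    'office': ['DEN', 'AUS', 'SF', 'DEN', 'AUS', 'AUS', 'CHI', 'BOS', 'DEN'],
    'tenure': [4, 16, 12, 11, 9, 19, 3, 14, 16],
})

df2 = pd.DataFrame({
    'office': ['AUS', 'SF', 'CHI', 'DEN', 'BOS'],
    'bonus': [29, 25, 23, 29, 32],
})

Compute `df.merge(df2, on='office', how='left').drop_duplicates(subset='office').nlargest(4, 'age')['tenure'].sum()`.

35

merge on 'office' (how='left') → 9 rows:
   age office  tenure  bonus
0   46    DEN       4     29
1   58    AUS      16     29
2   53     SF      12     25
3   32    DEN      11     29
4   64    AUS       9     29
5   55    AUS      19     29
6   45    CHI       3     23
7   34    BOS      14     32
8   23    DEN      16     29
drop duplicate office (keep=first):
   age office  tenure  bonus
0   46    DEN       4     29
1   58    AUS      16     29
2   53     SF      12     25
6   45    CHI       3     23
7   34    BOS      14     32
take 4 rows with largest age:
   age office  tenure  bonus
1   58    AUS      16     29
2   53     SF      12     25
0   46    DEN       4     29
6   45    CHI       3     23
Taking the sum of column 'tenure' gives 35.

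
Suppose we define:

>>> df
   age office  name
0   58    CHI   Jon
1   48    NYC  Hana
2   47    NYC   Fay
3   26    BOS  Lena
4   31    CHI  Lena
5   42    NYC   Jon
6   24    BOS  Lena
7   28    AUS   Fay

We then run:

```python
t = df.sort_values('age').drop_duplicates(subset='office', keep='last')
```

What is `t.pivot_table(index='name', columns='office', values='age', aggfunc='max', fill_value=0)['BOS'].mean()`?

6.5

sort by age:
   age office  name
6   24    BOS  Lena
3   26    BOS  Lena
7   28    AUS   Fay
4   31    CHI  Lena
5   42    NYC   Jon
2   47    NYC   Fay
1   48    NYC  Hana
0   58    CHI   Jon
drop duplicate office (keep=last):
   age office  name
3   26    BOS  Lena
7   28    AUS   Fay
1   48    NYC  Hana
0   58    CHI   Jon
pivot: rows=name, cols=office, max(age):
office  AUS  BOS  CHI  NYC
name                      
Fay      28    0    0    0
Hana      0    0    0   48
Jon       0    0   58    0
Lena      0   26    0    0
Hence 6.5.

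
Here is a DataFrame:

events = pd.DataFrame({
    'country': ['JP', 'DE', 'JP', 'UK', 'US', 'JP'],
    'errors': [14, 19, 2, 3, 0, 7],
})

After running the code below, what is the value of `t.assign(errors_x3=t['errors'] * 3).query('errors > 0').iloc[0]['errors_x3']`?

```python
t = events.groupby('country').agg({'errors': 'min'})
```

57

group by country, min of errors:
         errors
country        
DE           19
JP            2
UK            3
US            0
add column errors_x3 = t['errors'] * 3:
         errors  errors_x3
country                   
DE           19         57
JP            2          6
UK            3          9
US            0          0
filter rows where errors > 0:
         errors  errors_x3
country                   
DE           19         57
JP            2          6
UK            3          9
value at position 0, column 'errors_x3' → 57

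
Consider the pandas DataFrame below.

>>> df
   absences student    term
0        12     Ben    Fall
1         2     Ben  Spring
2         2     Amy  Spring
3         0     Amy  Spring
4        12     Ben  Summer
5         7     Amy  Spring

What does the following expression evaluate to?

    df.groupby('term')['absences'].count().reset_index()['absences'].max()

4

group by term, count of absences:
term
Fall      1
Spring    4
Summer    1
Name: absences, dtype: int64
reset_index():
     term  absences
0    Fall         1
1  Spring         4
2  Summer         1
Hence 4.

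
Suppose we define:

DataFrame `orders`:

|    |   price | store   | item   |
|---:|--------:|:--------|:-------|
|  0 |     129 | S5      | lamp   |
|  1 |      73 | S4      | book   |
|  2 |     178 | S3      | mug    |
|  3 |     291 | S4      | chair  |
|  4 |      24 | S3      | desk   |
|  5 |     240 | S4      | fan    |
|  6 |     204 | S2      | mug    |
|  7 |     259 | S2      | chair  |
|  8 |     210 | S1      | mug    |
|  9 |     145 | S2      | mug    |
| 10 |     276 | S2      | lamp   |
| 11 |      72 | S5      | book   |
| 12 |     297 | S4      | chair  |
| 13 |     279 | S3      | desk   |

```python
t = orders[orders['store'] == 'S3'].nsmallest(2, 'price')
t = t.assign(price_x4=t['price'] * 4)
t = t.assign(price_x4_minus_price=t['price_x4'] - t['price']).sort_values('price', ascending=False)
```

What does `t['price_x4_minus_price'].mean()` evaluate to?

filter rows where store == 'S3':
    price store  item
2     178    S3   mug
4      24    S3  desk
13    279    S3  desk
take 2 rows with smallest price:
   price store  item
4     24    S3  desk
2    178    S3   mug
add column price_x4 = t['price'] * 4:
   price store  item  price_x4
4     24    S3  desk        96
2    178    S3   mug       712
add column price_x4_minus_price = t['price_x4'] - t['price']:
   price store  item  price_x4  price_x4_minus_price
4     24    S3  desk        96                    72
2    178    S3   mug       712                   534
sort by price descending:
   price store  item  price_x4  price_x4_minus_price
2    178    S3   mug       712                   534
4     24    S3  desk        96                    72
The mean of column 'price_x4_minus_price' is 303.0.

303.0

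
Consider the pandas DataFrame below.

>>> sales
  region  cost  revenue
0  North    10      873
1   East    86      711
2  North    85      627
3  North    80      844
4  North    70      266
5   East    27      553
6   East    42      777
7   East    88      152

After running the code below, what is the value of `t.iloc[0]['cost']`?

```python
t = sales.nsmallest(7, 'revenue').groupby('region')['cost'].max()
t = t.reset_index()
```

88

take 7 rows with smallest revenue:
  region  cost  revenue
7   East    88      152
4  North    70      266
5   East    27      553
2  North    85      627
1   East    86      711
6   East    42      777
3  North    80      844
group by region, max of cost:
region
East     88
North    85
Name: cost, dtype: int64
reset_index():
  region  cost
0   East    88
1  North    85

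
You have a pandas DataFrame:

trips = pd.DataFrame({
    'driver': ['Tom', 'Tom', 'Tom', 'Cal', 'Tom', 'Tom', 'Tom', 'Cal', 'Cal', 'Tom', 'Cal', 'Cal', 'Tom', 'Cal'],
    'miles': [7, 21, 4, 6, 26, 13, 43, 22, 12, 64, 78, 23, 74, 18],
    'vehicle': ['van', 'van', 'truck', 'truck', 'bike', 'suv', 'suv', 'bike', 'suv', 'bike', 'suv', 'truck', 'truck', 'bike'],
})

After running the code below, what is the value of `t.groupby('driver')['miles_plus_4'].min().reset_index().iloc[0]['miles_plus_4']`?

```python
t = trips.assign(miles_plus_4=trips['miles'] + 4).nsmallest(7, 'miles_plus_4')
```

add column miles_plus_4 = trips['miles'] + 4:
   driver  miles vehicle  miles_plus_4
0     Tom      7     van            11
1     Tom     21     van            25
2     Tom      4   truck             8
3     Cal      6   truck            10
4     Tom     26    bike            30
5     Tom     13     suv            17
6     Tom     43     suv            47
7     Cal     22    bike            26
8     Cal     12     suv            16
9     Tom     64    bike            68
10    Cal     78     suv            82
11    Cal     23   truck            27
12    Tom     74   truck            78
13    Cal     18    bike            22
take 7 rows with smallest miles_plus_4:
   driver  miles vehicle  miles_plus_4
2     Tom      4   truck             8
3     Cal      6   truck            10
0     Tom      7     van            11
8     Cal     12     suv            16
5     Tom     13     suv            17
13    Cal     18    bike            22
1     Tom     21     van            25
group by driver, min of miles_plus_4:
driver
Cal    10
Tom     8
Name: miles_plus_4, dtype: int64
reset_index():
  driver  miles_plus_4
0    Cal            10
1    Tom             8

10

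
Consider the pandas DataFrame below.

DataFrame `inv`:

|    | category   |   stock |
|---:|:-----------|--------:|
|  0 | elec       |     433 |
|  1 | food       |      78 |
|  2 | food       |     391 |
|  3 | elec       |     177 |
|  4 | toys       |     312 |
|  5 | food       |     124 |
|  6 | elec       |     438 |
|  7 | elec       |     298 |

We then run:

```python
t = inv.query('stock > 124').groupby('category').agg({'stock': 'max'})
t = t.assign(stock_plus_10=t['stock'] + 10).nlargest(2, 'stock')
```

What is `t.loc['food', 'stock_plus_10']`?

401

filter rows where stock > 124:
  category  stock
0     elec    433
2     food    391
3     elec    177
4     toys    312
6     elec    438
7     elec    298
group by category, max of stock:
          stock
category       
elec        438
food        391
toys        312
add column stock_plus_10 = t['stock'] + 10:
          stock  stock_plus_10
category                      
elec        438            448
food        391            401
toys        312            322
take 2 rows with largest stock:
          stock  stock_plus_10
category                      
elec        438            448
food        391            401
The value at row 'food', column 'stock_plus_10' is 401.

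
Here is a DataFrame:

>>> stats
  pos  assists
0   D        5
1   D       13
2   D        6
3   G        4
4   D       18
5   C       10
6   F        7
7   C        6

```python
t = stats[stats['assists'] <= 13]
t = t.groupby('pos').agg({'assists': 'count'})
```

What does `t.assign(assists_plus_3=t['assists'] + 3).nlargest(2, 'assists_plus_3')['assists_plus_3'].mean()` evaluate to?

5.5

filter rows where assists <= 13:
  pos  assists
0   D        5
1   D       13
2   D        6
3   G        4
5   C       10
6   F        7
7   C        6
group by pos, count of assists:
     assists
pos         
C          2
D          3
F          1
G          1
add column assists_plus_3 = t['assists'] + 3:
     assists  assists_plus_3
pos                         
C          2               5
D          3               6
F          1               4
G          1               4
take 2 rows with largest assists_plus_3:
     assists  assists_plus_3
pos                         
D          3               6
C          2               5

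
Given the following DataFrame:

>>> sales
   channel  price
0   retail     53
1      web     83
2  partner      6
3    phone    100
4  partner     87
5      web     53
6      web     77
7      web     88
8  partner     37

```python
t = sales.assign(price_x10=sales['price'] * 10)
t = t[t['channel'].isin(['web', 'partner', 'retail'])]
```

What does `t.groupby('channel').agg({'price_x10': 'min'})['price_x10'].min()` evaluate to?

60

add column price_x10 = sales['price'] * 10:
   channel  price  price_x10
0   retail     53        530
1      web     83        830
2  partner      6         60
3    phone    100       1000
4  partner     87        870
5      web     53        530
6      web     77        770
7      web     88        880
8  partner     37        370
filter rows where channel in ['web', 'partner', 'retail']:
   channel  price  price_x10
0   retail     53        530
1      web     83        830
2  partner      6         60
4  partner     87        870
5      web     53        530
6      web     77        770
7      web     88        880
8  partner     37        370
group by channel, min of price_x10:
         price_x10
channel           
partner         60
retail         530
web            530
min of column 'price_x10' → 60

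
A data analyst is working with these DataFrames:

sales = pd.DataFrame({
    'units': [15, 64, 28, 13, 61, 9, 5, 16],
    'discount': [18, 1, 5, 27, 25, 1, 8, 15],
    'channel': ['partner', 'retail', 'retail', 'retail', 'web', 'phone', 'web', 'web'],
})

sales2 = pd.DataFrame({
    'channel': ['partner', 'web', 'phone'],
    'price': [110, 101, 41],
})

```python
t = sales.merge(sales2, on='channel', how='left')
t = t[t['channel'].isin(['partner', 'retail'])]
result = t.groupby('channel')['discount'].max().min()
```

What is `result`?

18

merge on 'channel' (how='left') → 8 rows:
   units  discount  channel  price
0     15        18  partner  110.0
1     64         1   retail    NaN
2     28         5   retail    NaN
3     13        27   retail    NaN
4     61        25      web  101.0
5      9         1    phone   41.0
6      5         8      web  101.0
7     16        15      web  101.0
filter rows where channel in ['partner', 'retail']:
   units  discount  channel  price
0     15        18  partner  110.0
1     64         1   retail    NaN
2     28         5   retail    NaN
3     13        27   retail    NaN
group by channel, max of discount:
channel
partner    18
retail     27
Name: discount, dtype: int64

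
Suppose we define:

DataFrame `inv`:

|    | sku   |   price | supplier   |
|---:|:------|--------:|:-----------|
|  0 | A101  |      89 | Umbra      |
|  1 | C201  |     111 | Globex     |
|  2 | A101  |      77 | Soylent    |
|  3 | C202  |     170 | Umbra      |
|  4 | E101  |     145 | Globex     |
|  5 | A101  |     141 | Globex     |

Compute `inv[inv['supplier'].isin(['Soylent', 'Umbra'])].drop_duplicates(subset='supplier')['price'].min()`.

filter rows where supplier in ['Soylent', 'Umbra']:
    sku  price supplier
0  A101     89    Umbra
2  A101     77  Soylent
3  C202    170    Umbra
drop duplicate supplier (keep=first):
    sku  price supplier
0  A101     89    Umbra
2  A101     77  Soylent

77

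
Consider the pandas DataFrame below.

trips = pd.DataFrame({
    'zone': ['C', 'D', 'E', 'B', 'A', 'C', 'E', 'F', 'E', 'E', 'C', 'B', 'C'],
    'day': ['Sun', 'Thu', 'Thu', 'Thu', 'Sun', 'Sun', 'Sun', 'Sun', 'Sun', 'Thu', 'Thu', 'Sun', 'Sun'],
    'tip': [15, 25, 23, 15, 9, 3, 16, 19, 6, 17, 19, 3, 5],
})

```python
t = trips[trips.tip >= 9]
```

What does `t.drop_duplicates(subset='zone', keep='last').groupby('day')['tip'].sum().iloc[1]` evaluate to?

filter rows where tip >= 9:
   zone  day  tip
0     C  Sun   15
1     D  Thu   25
2     E  Thu   23
3     B  Thu   15
4     A  Sun    9
6     E  Sun   16
7     F  Sun   19
9     E  Thu   17
10    C  Thu   19
drop duplicate zone (keep=last):
   zone  day  tip
1     D  Thu   25
3     B  Thu   15
4     A  Sun    9
7     F  Sun   19
9     E  Thu   17
10    C  Thu   19
group by day, sum of tip:
day
Sun    28
Thu    76
Name: tip, dtype: int64
Reading off the value at position 1, we get 76.

76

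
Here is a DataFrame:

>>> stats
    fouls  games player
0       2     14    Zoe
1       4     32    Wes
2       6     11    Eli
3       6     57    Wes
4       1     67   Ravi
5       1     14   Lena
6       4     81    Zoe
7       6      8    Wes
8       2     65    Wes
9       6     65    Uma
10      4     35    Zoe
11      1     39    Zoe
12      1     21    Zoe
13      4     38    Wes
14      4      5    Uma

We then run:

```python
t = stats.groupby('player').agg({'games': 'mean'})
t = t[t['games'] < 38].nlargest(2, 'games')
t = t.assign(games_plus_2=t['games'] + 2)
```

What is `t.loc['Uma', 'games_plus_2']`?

group by player, mean of games:
        games
player       
Eli      11.0
Lena     14.0
Ravi     67.0
Uma      35.0
Wes      40.0
Zoe      38.0
filter rows where games < 38:
        games
player       
Eli      11.0
Lena     14.0
Uma      35.0
take 2 rows with largest games:
        games
player       
Uma      35.0
Lena     14.0
add column games_plus_2 = t['games'] + 2:
        games  games_plus_2
player                     
Uma      35.0          37.0
Lena     14.0          16.0
Reading off the value at row 'Uma', column 'games_plus_2', we get 37.0.

37.0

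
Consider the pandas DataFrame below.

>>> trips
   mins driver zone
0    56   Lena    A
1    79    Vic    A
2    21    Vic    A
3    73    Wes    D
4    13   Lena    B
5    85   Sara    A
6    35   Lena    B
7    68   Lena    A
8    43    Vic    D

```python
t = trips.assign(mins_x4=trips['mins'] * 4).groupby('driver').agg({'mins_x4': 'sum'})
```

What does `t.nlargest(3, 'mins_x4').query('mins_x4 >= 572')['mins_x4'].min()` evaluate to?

add column mins_x4 = trips['mins'] * 4:
   mins driver zone  mins_x4
0    56   Lena    A      224
1    79    Vic    A      316
2    21    Vic    A       84
3    73    Wes    D      292
4    13   Lena    B       52
5    85   Sara    A      340
6    35   Lena    B      140
7    68   Lena    A      272
8    43    Vic    D      172
group by driver, sum of mins_x4:
        mins_x4
driver         
Lena        688
Sara        340
Vic         572
Wes         292
take 3 rows with largest mins_x4:
        mins_x4
driver         
Lena        688
Vic         572
Sara        340
filter rows where mins_x4 >= 572:
        mins_x4
driver         
Lena        688
Vic         572

572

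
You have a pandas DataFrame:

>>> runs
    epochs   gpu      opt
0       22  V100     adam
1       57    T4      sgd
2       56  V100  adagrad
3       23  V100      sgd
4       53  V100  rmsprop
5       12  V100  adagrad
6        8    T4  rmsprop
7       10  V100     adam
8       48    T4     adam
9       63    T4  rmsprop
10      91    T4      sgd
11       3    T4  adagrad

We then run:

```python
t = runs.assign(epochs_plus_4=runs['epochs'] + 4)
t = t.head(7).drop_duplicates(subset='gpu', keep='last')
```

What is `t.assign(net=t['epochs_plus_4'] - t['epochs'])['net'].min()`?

add column epochs_plus_4 = runs['epochs'] + 4:
    epochs   gpu      opt  epochs_plus_4
0       22  V100     adam             26
1       57    T4      sgd             61
2       56  V100  adagrad             60
3       23  V100      sgd             27
4       53  V100  rmsprop             57
5       12  V100  adagrad             16
6        8    T4  rmsprop             12
7       10  V100     adam             14
8       48    T4     adam             52
9       63    T4  rmsprop             67
10      91    T4      sgd             95
11       3    T4  adagrad              7
take first 7 rows:
   epochs   gpu      opt  epochs_plus_4
0      22  V100     adam             26
1      57    T4      sgd             61
2      56  V100  adagrad             60
3      23  V100      sgd             27
4      53  V100  rmsprop             57
5      12  V100  adagrad             16
6       8    T4  rmsprop             12
drop duplicate gpu (keep=last):
   epochs   gpu      opt  epochs_plus_4
5      12  V100  adagrad             16
6       8    T4  rmsprop             12
add column net = t['epochs_plus_4'] - t['epochs']:
   epochs   gpu      opt  epochs_plus_4  net
5      12  V100  adagrad             16    4
6       8    T4  rmsprop             12    4
Taking the min of column 'net' gives 4.

4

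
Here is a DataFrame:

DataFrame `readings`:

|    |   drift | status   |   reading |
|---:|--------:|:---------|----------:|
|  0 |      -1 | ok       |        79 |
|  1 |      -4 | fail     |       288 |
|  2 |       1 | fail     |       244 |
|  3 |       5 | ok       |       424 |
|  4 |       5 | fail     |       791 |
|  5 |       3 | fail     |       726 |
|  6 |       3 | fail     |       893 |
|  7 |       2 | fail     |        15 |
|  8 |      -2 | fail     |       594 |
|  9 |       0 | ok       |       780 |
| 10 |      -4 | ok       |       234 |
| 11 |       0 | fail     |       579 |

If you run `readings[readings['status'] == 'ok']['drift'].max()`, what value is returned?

5

filter rows where status == 'ok':
    drift status  reading
0      -1     ok       79
3       5     ok      424
9       0     ok      780
10     -4     ok      234
max of column 'drift' → 5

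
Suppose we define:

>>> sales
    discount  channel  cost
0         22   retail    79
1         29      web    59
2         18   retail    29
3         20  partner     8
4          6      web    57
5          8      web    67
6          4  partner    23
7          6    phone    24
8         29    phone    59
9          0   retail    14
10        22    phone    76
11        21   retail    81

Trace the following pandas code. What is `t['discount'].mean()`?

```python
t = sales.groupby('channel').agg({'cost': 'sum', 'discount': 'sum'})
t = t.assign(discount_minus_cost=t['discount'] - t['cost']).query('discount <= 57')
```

group by channel: sum(cost), sum(discount):
         cost  discount
channel                
partner    31        24
phone     159        57
retail    203        61
web       183        43
add column discount_minus_cost = t['discount'] - t['cost']:
         cost  discount  discount_minus_cost
channel                                     
partner    31        24                   -7
phone     159        57                 -102
retail    203        61                 -142
web       183        43                 -140
filter rows where discount <= 57:
         cost  discount  discount_minus_cost
channel                                     
partner    31        24                   -7
phone     159        57                 -102
web       183        43                 -140

41.3333333333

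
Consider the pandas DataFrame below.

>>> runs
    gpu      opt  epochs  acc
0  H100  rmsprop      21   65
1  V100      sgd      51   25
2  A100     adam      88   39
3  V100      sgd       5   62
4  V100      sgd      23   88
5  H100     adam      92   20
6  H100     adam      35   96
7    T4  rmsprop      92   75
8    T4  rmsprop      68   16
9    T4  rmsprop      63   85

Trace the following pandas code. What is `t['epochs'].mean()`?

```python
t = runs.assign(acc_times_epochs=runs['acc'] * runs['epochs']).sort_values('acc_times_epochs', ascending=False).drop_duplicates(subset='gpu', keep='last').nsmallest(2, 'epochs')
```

13.0

add column acc_times_epochs = runs['acc'] * runs['epochs']:
    gpu      opt  epochs  acc  acc_times_epochs
0  H100  rmsprop      21   65              1365
1  V100      sgd      51   25              1275
2  A100     adam      88   39              3432
3  V100      sgd       5   62               310
4  V100      sgd      23   88              2024
5  H100     adam      92   20              1840
6  H100     adam      35   96              3360
7    T4  rmsprop      92   75              6900
8    T4  rmsprop      68   16              1088
9    T4  rmsprop      63   85              5355
sort by acc_times_epochs descending:
    gpu      opt  epochs  acc  acc_times_epochs
7    T4  rmsprop      92   75              6900
9    T4  rmsprop      63   85              5355
2  A100     adam      88   39              3432
6  H100     adam      35   96              3360
4  V100      sgd      23   88              2024
5  H100     adam      92   20              1840
0  H100  rmsprop      21   65              1365
1  V100      sgd      51   25              1275
8    T4  rmsprop      68   16              1088
3  V100      sgd       5   62               310
drop duplicate gpu (keep=last):
    gpu      opt  epochs  acc  acc_times_epochs
2  A100     adam      88   39              3432
0  H100  rmsprop      21   65              1365
8    T4  rmsprop      68   16              1088
3  V100      sgd       5   62               310
take 2 rows with smallest epochs:
    gpu      opt  epochs  acc  acc_times_epochs
3  V100      sgd       5   62               310
0  H100  rmsprop      21   65              1365
Hence 13.0.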